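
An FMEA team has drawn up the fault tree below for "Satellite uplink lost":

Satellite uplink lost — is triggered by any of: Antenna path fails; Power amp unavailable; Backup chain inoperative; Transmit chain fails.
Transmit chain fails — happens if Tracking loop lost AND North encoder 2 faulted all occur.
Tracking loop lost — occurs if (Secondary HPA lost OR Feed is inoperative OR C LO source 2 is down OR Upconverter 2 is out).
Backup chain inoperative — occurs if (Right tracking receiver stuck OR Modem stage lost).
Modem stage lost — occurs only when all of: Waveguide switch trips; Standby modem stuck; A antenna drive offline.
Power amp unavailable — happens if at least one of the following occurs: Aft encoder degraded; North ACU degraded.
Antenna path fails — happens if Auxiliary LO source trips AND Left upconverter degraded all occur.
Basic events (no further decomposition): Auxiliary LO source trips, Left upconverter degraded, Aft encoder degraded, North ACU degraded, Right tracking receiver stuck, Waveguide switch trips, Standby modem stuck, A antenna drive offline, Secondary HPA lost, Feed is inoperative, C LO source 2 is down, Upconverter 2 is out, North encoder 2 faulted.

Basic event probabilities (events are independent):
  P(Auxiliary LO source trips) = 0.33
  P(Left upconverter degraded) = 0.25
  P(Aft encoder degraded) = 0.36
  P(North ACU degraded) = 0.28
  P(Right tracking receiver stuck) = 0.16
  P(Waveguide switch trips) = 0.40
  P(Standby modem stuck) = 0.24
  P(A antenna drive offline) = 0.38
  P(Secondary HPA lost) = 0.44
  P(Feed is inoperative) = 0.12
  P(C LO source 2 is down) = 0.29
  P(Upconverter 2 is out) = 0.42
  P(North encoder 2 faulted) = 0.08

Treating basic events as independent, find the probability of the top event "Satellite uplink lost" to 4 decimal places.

P(Antenna path fails) [AND] = 0.33 × 0.25 = 0.082500
P(Power amp unavailable) [OR] = 1 − (1−0.36) × (1−0.28) = 0.539200
P(Modem stage lost) [AND] = 0.40 × 0.24 × 0.38 = 0.036480
P(Backup chain inoperative) [OR] = 1 − (1−0.16) × (1−0.036480) = 0.190643
P(Tracking loop lost) [OR] = 1 − (1−0.44) × (1−0.12) × (1−0.29) × (1−0.42) = 0.797065
P(Transmit chain fails) [AND] = 0.797065 × 0.08 = 0.063765
P(Satellite uplink lost) [OR] = 1 − (1−0.082500) × (1−0.539200) × (1−0.190643) × (1−0.063765) = 0.679636
Rounded to 4 decimal places: P(Satellite uplink lost) ≈ 0.6796.

0.6796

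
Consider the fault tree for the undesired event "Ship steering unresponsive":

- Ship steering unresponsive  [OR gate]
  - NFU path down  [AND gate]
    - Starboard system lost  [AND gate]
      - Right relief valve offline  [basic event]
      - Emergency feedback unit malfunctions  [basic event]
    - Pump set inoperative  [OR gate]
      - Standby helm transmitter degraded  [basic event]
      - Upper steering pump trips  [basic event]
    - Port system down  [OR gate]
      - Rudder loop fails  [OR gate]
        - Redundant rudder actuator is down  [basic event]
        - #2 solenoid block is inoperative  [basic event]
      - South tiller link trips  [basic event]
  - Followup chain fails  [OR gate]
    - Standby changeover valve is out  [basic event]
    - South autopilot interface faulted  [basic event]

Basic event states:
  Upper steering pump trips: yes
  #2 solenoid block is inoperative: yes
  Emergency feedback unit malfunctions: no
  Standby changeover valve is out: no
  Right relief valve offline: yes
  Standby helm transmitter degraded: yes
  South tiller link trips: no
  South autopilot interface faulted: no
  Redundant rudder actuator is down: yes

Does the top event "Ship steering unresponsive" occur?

No

Starboard system lost [AND]: Right relief valve offline=occurs, Emergency feedback unit malfunctions=not → not all inputs occur → does not occur.
Pump set inoperative [OR]: Standby helm transmitter degraded=occurs, Upper steering pump trips=occurs → at least one input occurs → occurs.
Rudder loop fails [OR]: Redundant rudder actuator is down=occurs, #2 solenoid block is inoperative=occurs → at least one input occurs → occurs.
Port system down [OR]: Rudder loop fails=occurs, South tiller link trips=not → at least one input occurs → occurs.
NFU path down [AND]: Starboard system lost=not, Pump set inoperative=occurs, Port system down=occurs → not all inputs occur → does not occur.
Followup chain fails [OR]: Standby changeover valve is out=not, South autopilot interface faulted=not → no input occurs → does not occur.
Ship steering unresponsive [OR]: NFU path down=not, Followup chain fails=not → no input occurs → does not occur.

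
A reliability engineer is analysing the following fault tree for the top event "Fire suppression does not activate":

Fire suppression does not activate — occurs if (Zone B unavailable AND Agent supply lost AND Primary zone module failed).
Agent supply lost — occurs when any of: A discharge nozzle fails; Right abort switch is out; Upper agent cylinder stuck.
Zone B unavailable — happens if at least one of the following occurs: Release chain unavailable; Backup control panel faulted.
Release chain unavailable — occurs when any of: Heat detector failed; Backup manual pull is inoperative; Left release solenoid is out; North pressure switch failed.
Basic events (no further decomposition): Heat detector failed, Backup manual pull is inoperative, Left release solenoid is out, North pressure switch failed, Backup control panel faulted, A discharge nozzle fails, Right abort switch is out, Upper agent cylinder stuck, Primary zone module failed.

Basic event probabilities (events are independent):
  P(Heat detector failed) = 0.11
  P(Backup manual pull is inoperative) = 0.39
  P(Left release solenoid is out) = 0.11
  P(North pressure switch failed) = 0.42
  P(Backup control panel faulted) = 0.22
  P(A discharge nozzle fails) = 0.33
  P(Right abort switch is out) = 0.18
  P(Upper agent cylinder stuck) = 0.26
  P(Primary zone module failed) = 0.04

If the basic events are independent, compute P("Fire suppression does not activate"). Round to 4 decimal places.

P(Release chain unavailable) [OR] = 1 − (1−0.11) × (1−0.39) × (1−0.11) × (1−0.42) = 0.719755
P(Zone B unavailable) [OR] = 1 − (1−0.719755) × (1−0.22) = 0.781409
P(Agent supply lost) [OR] = 1 − (1−0.33) × (1−0.18) × (1−0.26) = 0.593444
P(Fire suppression does not activate) [AND] = 0.781409 × 0.593444 × 0.04 = 0.018549
Rounded to 4 decimal places: P(Fire suppression does not activate) ≈ 0.0185.

0.0185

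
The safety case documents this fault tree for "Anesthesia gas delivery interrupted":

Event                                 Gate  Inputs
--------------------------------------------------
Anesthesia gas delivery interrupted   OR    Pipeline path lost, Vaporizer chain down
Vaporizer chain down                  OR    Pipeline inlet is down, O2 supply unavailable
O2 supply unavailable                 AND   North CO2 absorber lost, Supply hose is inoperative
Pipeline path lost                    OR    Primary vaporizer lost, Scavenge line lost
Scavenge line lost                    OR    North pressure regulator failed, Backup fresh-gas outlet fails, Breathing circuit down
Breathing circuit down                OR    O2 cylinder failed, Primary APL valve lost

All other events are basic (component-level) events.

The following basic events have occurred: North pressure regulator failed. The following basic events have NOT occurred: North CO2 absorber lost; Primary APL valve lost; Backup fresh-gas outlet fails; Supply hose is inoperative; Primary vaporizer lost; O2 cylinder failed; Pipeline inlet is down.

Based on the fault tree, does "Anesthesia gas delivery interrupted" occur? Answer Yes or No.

Breathing circuit down [OR]: O2 cylinder failed=not, Primary APL valve lost=not → no input occurs → does not occur.
Scavenge line lost [OR]: North pressure regulator failed=occurs, Backup fresh-gas outlet fails=not, Breathing circuit down=not → at least one input occurs → occurs.
Pipeline path lost [OR]: Primary vaporizer lost=not, Scavenge line lost=occurs → at least one input occurs → occurs.
O2 supply unavailable [AND]: North CO2 absorber lost=not, Supply hose is inoperative=not → not all inputs occur → does not occur.
Vaporizer chain down [OR]: Pipeline inlet is down=not, O2 supply unavailable=not → no input occurs → does not occur.
Anesthesia gas delivery interrupted [OR]: Pipeline path lost=occurs, Vaporizer chain down=not → at least one input occurs → occurs.

Yes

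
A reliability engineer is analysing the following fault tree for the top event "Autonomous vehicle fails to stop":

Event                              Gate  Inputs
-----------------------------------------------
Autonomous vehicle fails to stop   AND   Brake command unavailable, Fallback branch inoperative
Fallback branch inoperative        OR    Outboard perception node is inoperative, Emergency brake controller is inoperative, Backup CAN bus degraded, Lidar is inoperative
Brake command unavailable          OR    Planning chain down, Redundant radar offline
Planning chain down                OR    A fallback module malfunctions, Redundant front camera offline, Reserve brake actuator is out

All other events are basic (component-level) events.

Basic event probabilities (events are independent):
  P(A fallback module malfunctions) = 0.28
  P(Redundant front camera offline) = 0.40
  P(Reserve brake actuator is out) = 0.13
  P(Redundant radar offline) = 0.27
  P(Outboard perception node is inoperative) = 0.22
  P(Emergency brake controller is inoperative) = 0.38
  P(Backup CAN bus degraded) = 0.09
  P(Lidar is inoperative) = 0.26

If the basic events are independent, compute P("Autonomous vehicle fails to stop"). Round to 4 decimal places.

0.4893

P(Planning chain down) [OR] = 1 − (1−0.28) × (1−0.40) × (1−0.13) = 0.624160
P(Brake command unavailable) [OR] = 1 − (1−0.624160) × (1−0.27) = 0.725637
P(Fallback branch inoperative) [OR] = 1 − (1−0.22) × (1−0.38) × (1−0.09) × (1−0.26) = 0.674344
P(Autonomous vehicle fails to stop) [AND] = 0.725637 × 0.674344 = 0.489329
Rounded to 4 decimal places: P(Autonomous vehicle fails to stop) ≈ 0.4893.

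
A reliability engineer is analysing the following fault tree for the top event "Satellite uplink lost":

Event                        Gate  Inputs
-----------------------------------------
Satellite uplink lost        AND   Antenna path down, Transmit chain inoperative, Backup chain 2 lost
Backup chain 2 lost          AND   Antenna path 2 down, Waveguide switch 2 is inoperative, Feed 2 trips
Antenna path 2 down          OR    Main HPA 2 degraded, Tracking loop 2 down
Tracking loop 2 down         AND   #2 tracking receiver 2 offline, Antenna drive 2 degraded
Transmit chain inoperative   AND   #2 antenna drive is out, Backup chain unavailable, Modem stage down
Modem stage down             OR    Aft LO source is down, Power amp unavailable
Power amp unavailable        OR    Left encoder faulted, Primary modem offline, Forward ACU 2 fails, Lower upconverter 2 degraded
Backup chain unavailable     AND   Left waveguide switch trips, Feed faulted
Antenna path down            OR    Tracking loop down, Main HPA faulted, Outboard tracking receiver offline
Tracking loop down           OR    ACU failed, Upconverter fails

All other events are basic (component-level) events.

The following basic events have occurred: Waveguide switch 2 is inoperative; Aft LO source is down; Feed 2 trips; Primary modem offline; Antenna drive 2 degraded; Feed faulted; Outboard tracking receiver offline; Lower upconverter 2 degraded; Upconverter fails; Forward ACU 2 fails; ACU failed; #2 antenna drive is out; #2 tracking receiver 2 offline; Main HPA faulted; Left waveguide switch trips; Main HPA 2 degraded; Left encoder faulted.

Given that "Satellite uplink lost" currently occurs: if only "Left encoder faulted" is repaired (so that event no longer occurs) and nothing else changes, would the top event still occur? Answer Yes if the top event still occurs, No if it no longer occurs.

Yes

Counterfactual: set "Left encoder faulted" to not occurred.
Tracking loop down [OR]: ACU failed=occurs, Upconverter fails=occurs → at least one input occurs → occurs.
Antenna path down [OR]: Tracking loop down=occurs, Main HPA faulted=occurs, Outboard tracking receiver offline=occurs → at least one input occurs → occurs.
Backup chain unavailable [AND]: Left waveguide switch trips=occurs, Feed faulted=occurs → all inputs occur → occurs.
Power amp unavailable [OR]: Left encoder faulted=not, Primary modem offline=occurs, Forward ACU 2 fails=occurs, Lower upconverter 2 degraded=occurs → at least one input occurs → occurs.
Modem stage down [OR]: Aft LO source is down=occurs, Power amp unavailable=occurs → at least one input occurs → occurs.
Transmit chain inoperative [AND]: #2 antenna drive is out=occurs, Backup chain unavailable=occurs, Modem stage down=occurs → all inputs occur → occurs.
Tracking loop 2 down [AND]: #2 tracking receiver 2 offline=occurs, Antenna drive 2 degraded=occurs → all inputs occur → occurs.
Antenna path 2 down [OR]: Main HPA 2 degraded=occurs, Tracking loop 2 down=occurs → at least one input occurs → occurs.
Backup chain 2 lost [AND]: Antenna path 2 down=occurs, Waveguide switch 2 is inoperative=occurs, Feed 2 trips=occurs → all inputs occur → occurs.
Satellite uplink lost [AND]: Antenna path down=occurs, Transmit chain inoperative=occurs, Backup chain 2 lost=occurs → all inputs occur → occurs.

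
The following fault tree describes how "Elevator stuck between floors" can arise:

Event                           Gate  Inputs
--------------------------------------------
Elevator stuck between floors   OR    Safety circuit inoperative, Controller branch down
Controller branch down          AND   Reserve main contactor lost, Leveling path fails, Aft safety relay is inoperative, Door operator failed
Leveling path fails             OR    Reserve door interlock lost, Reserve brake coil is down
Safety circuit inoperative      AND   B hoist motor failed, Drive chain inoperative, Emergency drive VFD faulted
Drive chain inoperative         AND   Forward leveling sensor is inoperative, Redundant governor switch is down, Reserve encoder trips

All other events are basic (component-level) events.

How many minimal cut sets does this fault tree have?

3

Drive chain inoperative [AND]: one cut set from each child combined → 1 × 1 × 1 = 1 cut set(s).
Safety circuit inoperative [AND]: one cut set from each child combined → 1 × 1 × 1 = 1 cut set(s).
Leveling path fails [OR]: union of children's cut sets → 2 cut set(s).
Controller branch down [AND]: one cut set from each child combined → 1 × 2 × 1 × 1 = 2 cut set(s).
Elevator stuck between floors [OR]: union of children's cut sets → 3 cut set(s).
Minimal cut sets: {B hoist motor failed, Emergency drive VFD faulted, Forward leveling sensor is inoperative, Redundant governor switch is down, Reserve encoder trips}; {Aft safety relay is inoperative, Door operator failed, Reserve door interlock lost, Reserve main contactor lost}; {Aft safety relay is inoperative, Door operator failed, Reserve brake coil is down, Reserve main contactor lost}.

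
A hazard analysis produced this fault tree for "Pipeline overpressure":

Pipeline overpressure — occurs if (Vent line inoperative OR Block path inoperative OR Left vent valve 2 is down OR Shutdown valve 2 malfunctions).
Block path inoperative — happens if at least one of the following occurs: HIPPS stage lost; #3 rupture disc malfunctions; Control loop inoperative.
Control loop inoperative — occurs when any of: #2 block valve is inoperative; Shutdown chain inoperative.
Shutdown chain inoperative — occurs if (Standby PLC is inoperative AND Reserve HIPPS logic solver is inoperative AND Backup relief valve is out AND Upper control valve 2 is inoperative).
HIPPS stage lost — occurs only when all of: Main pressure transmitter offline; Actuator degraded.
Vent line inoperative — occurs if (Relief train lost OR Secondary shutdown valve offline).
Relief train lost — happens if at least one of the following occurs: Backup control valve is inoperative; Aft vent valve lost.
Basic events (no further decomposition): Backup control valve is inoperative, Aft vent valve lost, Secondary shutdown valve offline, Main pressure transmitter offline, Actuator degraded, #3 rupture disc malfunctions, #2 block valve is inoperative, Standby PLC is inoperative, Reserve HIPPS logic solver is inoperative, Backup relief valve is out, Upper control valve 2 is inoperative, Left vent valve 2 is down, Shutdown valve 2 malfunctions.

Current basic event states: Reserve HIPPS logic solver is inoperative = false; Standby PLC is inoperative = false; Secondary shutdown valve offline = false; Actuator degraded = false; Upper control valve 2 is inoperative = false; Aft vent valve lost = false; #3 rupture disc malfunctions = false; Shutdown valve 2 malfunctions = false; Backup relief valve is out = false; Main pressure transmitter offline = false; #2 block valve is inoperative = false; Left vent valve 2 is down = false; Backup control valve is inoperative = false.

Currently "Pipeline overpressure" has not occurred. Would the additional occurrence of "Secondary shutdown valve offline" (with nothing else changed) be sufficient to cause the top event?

Counterfactual: set "Secondary shutdown valve offline" to occurred.
Relief train lost [OR]: Backup control valve is inoperative=not, Aft vent valve lost=not → no input occurs → does not occur.
Vent line inoperative [OR]: Relief train lost=not, Secondary shutdown valve offline=occurs → at least one input occurs → occurs.
HIPPS stage lost [AND]: Main pressure transmitter offline=not, Actuator degraded=not → not all inputs occur → does not occur.
Shutdown chain inoperative [AND]: Standby PLC is inoperative=not, Reserve HIPPS logic solver is inoperative=not, Backup relief valve is out=not, Upper control valve 2 is inoperative=not → not all inputs occur → does not occur.
Control loop inoperative [OR]: #2 block valve is inoperative=not, Shutdown chain inoperative=not → no input occurs → does not occur.
Block path inoperative [OR]: HIPPS stage lost=not, #3 rupture disc malfunctions=not, Control loop inoperative=not → no input occurs → does not occur.
Pipeline overpressure [OR]: Vent line inoperative=occurs, Block path inoperative=not, Left vent valve 2 is down=not, Shutdown valve 2 malfunctions=not → at least one input occurs → occurs.

Yes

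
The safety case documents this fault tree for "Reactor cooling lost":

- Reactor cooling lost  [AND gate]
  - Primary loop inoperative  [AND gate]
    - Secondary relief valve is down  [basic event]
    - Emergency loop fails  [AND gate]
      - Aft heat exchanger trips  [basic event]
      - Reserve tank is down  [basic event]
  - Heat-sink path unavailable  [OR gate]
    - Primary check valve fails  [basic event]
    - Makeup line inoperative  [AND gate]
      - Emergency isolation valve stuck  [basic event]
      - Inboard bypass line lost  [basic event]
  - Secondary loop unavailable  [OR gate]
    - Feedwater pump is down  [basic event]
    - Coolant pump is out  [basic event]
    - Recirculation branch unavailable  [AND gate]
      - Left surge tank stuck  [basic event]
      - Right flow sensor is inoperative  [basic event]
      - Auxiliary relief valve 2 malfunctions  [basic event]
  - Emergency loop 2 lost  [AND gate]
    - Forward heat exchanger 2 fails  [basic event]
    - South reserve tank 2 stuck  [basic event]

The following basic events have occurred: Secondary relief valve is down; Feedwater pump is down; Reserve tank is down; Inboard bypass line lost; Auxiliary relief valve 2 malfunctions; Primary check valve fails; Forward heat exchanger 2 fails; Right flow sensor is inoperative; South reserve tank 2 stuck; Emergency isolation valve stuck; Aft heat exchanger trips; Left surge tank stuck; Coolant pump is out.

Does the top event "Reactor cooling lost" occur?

Emergency loop fails [AND]: Aft heat exchanger trips=occurs, Reserve tank is down=occurs → all inputs occur → occurs.
Primary loop inoperative [AND]: Secondary relief valve is down=occurs, Emergency loop fails=occurs → all inputs occur → occurs.
Makeup line inoperative [AND]: Emergency isolation valve stuck=occurs, Inboard bypass line lost=occurs → all inputs occur → occurs.
Heat-sink path unavailable [OR]: Primary check valve fails=occurs, Makeup line inoperative=occurs → at least one input occurs → occurs.
Recirculation branch unavailable [AND]: Left surge tank stuck=occurs, Right flow sensor is inoperative=occurs, Auxiliary relief valve 2 malfunctions=occurs → all inputs occur → occurs.
Secondary loop unavailable [OR]: Feedwater pump is down=occurs, Coolant pump is out=occurs, Recirculation branch unavailable=occurs → at least one input occurs → occurs.
Emergency loop 2 lost [AND]: Forward heat exchanger 2 fails=occurs, South reserve tank 2 stuck=occurs → all inputs occur → occurs.
Reactor cooling lost [AND]: Primary loop inoperative=occurs, Heat-sink path unavailable=occurs, Secondary loop unavailable=occurs, Emergency loop 2 lost=occurs → all inputs occur → occurs.

Yes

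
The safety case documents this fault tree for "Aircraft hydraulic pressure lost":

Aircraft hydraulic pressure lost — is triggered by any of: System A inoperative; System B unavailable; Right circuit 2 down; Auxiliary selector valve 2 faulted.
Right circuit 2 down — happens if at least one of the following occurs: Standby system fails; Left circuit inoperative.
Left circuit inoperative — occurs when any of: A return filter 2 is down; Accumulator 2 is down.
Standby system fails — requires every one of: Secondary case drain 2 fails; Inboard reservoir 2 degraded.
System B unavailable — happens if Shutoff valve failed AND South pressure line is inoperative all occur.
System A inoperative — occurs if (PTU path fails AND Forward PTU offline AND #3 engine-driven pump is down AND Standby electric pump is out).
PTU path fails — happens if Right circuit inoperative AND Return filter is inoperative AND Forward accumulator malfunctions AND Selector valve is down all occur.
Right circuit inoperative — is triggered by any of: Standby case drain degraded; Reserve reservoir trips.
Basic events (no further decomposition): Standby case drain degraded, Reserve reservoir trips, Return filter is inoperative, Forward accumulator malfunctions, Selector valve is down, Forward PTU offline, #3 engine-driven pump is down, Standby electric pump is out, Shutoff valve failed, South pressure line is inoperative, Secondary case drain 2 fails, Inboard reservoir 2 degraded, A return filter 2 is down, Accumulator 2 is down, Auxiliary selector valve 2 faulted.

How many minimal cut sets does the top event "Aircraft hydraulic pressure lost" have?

Right circuit inoperative [OR]: union of children's cut sets → 2 cut set(s).
PTU path fails [AND]: one cut set from each child combined → 2 × 1 × 1 × 1 = 2 cut set(s).
System A inoperative [AND]: one cut set from each child combined → 2 × 1 × 1 × 1 = 2 cut set(s).
System B unavailable [AND]: one cut set from each child combined → 1 × 1 = 1 cut set(s).
Standby system fails [AND]: one cut set from each child combined → 1 × 1 = 1 cut set(s).
Left circuit inoperative [OR]: union of children's cut sets → 2 cut set(s).
Right circuit 2 down [OR]: union of children's cut sets → 3 cut set(s).
Aircraft hydraulic pressure lost [OR]: union of children's cut sets → 7 cut set(s).
Minimal cut sets: {#3 engine-driven pump is down, Forward PTU offline, Forward accumulator malfunctions, Return filter is inoperative, Selector valve is down, Standby case drain degraded, Standby electric pump is out}; {#3 engine-driven pump is down, Forward PTU offline, Forward accumulator malfunctions, Reserve reservoir trips, Return filter is inoperative, Selector valve is down, Standby electric pump is out}; {Shutoff valve failed, South pressure line is inoperative}; {Inboard reservoir 2 degraded, Secondary case drain 2 fails}; {A return filter 2 is down}; {Accumulator 2 is down}; {Auxiliary selector valve 2 faulted}.

7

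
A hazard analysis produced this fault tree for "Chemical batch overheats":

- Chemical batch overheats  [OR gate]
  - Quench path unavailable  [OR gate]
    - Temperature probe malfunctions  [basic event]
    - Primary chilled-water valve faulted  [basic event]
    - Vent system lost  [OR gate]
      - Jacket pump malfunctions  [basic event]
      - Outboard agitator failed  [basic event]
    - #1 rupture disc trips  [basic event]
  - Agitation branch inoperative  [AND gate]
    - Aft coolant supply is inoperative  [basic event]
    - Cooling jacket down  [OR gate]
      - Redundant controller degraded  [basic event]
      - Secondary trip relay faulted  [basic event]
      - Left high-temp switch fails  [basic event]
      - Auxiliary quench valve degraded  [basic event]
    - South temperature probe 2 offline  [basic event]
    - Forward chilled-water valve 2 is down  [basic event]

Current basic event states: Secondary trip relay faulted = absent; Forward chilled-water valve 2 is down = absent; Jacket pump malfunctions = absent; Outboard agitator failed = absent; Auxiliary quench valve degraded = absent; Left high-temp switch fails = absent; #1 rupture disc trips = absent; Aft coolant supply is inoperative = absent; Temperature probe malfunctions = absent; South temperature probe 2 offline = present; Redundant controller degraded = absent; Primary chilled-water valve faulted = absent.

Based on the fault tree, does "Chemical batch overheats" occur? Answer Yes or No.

Vent system lost [OR]: Jacket pump malfunctions=not, Outboard agitator failed=not → no input occurs → does not occur.
Quench path unavailable [OR]: Temperature probe malfunctions=not, Primary chilled-water valve faulted=not, Vent system lost=not, #1 rupture disc trips=not → no input occurs → does not occur.
Cooling jacket down [OR]: Redundant controller degraded=not, Secondary trip relay faulted=not, Left high-temp switch fails=not, Auxiliary quench valve degraded=not → no input occurs → does not occur.
Agitation branch inoperative [AND]: Aft coolant supply is inoperative=not, Cooling jacket down=not, South temperature probe 2 offline=occurs, Forward chilled-water valve 2 is down=not → not all inputs occur → does not occur.
Chemical batch overheats [OR]: Quench path unavailable=not, Agitation branch inoperative=not → no input occurs → does not occur.

No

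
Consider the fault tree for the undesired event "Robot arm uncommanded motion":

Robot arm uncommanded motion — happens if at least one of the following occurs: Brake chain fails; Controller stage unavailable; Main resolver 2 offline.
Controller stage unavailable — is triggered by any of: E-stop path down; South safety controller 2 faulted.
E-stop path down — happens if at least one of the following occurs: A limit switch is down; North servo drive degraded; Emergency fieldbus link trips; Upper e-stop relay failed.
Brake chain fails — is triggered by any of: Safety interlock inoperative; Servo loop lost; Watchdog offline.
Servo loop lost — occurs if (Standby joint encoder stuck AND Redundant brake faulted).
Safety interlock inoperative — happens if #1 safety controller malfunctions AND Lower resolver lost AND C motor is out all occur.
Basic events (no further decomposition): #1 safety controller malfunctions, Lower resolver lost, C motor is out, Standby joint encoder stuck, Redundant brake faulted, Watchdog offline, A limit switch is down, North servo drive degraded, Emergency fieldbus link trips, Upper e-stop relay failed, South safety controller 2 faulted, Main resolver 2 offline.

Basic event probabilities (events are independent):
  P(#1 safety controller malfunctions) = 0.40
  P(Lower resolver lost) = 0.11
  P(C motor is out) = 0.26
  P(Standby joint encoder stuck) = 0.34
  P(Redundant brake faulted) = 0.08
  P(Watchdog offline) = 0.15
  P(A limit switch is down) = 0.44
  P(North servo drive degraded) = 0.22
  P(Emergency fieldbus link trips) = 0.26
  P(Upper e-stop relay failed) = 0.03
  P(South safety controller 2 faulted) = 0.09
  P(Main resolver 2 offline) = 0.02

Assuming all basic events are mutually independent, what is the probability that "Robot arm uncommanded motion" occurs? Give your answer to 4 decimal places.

P(Safety interlock inoperative) [AND] = 0.40 × 0.11 × 0.26 = 0.011440
P(Servo loop lost) [AND] = 0.34 × 0.08 = 0.027200
P(Brake chain fails) [OR] = 1 − (1−0.011440) × (1−0.027200) × (1−0.15) = 0.182580
P(E-stop path down) [OR] = 1 − (1−0.44) × (1−0.22) × (1−0.26) × (1−0.03) = 0.686465
P(Controller stage unavailable) [OR] = 1 − (1−0.686465) × (1−0.09) = 0.714683
P(Robot arm uncommanded motion) [OR] = 1 − (1−0.182580) × (1−0.714683) × (1−0.02) = 0.771441
Rounded to 4 decimal places: P(Robot arm uncommanded motion) ≈ 0.7714.

0.7714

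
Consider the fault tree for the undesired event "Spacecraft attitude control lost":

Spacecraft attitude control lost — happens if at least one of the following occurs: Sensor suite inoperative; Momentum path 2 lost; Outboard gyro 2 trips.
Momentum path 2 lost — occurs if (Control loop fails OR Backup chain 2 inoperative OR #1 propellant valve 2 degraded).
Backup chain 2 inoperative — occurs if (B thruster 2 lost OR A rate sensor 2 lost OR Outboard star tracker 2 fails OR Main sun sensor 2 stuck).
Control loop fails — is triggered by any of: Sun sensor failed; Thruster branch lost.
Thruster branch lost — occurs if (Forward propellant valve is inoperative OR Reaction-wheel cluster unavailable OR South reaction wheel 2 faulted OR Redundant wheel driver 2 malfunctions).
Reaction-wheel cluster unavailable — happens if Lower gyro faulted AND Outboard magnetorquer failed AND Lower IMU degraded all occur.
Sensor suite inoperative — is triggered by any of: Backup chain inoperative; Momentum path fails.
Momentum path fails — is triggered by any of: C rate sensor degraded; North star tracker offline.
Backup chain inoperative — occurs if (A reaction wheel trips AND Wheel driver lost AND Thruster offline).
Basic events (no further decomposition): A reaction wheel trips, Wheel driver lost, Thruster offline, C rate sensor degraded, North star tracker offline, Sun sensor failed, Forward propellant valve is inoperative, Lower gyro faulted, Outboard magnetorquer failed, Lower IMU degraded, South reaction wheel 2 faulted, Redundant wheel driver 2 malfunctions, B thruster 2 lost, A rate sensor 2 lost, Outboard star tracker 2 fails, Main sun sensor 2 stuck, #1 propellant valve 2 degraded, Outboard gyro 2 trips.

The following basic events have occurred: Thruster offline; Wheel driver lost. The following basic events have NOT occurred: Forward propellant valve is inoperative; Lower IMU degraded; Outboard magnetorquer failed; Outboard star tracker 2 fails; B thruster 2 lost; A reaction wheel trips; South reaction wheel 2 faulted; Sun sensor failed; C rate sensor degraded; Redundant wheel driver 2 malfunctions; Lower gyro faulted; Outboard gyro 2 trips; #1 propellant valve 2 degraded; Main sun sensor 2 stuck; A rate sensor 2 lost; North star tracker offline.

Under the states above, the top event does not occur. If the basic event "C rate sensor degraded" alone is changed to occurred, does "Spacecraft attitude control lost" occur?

Yes

Counterfactual: set "C rate sensor degraded" to occurred.
Backup chain inoperative [AND]: A reaction wheel trips=not, Wheel driver lost=occurs, Thruster offline=occurs → not all inputs occur → does not occur.
Momentum path fails [OR]: C rate sensor degraded=occurs, North star tracker offline=not → at least one input occurs → occurs.
Sensor suite inoperative [OR]: Backup chain inoperative=not, Momentum path fails=occurs → at least one input occurs → occurs.
Reaction-wheel cluster unavailable [AND]: Lower gyro faulted=not, Outboard magnetorquer failed=not, Lower IMU degraded=not → not all inputs occur → does not occur.
Thruster branch lost [OR]: Forward propellant valve is inoperative=not, Reaction-wheel cluster unavailable=not, South reaction wheel 2 faulted=not, Redundant wheel driver 2 malfunctions=not → no input occurs → does not occur.
Control loop fails [OR]: Sun sensor failed=not, Thruster branch lost=not → no input occurs → does not occur.
Backup chain 2 inoperative [OR]: B thruster 2 lost=not, A rate sensor 2 lost=not, Outboard star tracker 2 fails=not, Main sun sensor 2 stuck=not → no input occurs → does not occur.
Momentum path 2 lost [OR]: Control loop fails=not, Backup chain 2 inoperative=not, #1 propellant valve 2 degraded=not → no input occurs → does not occur.
Spacecraft attitude control lost [OR]: Sensor suite inoperative=occurs, Momentum path 2 lost=not, Outboard gyro 2 trips=not → at least one input occurs → occurs.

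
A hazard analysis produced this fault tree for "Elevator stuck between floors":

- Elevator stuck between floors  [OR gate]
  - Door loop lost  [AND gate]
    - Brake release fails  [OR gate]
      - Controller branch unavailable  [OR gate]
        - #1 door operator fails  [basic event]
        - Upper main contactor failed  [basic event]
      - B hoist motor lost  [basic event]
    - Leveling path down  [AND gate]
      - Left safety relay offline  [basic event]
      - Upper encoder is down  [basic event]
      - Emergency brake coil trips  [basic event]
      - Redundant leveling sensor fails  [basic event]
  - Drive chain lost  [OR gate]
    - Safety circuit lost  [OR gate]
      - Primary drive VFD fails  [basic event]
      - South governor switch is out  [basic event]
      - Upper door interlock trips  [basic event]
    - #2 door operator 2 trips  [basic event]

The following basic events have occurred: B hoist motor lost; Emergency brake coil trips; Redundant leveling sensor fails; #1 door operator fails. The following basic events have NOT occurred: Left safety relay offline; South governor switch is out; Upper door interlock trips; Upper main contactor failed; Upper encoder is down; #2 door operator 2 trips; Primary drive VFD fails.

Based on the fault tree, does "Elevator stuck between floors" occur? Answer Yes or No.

No

Controller branch unavailable [OR]: #1 door operator fails=occurs, Upper main contactor failed=not → at least one input occurs → occurs.
Brake release fails [OR]: Controller branch unavailable=occurs, B hoist motor lost=occurs → at least one input occurs → occurs.
Leveling path down [AND]: Left safety relay offline=not, Upper encoder is down=not, Emergency brake coil trips=occurs, Redundant leveling sensor fails=occurs → not all inputs occur → does not occur.
Door loop lost [AND]: Brake release fails=occurs, Leveling path down=not → not all inputs occur → does not occur.
Safety circuit lost [OR]: Primary drive VFD fails=not, South governor switch is out=not, Upper door interlock trips=not → no input occurs → does not occur.
Drive chain lost [OR]: Safety circuit lost=not, #2 door operator 2 trips=not → no input occurs → does not occur.
Elevator stuck between floors [OR]: Door loop lost=not, Drive chain lost=not → no input occurs → does not occur.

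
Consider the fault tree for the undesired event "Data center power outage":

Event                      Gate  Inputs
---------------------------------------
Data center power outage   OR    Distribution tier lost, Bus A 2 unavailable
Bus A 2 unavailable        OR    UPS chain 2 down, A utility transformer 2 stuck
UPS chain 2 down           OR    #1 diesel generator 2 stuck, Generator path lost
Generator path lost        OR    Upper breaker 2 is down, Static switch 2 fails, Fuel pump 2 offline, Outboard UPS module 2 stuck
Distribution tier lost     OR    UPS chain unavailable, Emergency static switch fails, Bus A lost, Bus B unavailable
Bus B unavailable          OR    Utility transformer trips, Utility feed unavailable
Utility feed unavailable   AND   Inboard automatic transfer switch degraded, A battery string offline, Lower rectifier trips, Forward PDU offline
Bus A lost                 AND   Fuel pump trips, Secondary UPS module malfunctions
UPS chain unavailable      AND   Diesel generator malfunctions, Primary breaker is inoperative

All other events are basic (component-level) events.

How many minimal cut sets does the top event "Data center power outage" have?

UPS chain unavailable [AND]: one cut set from each child combined → 1 × 1 = 1 cut set(s).
Bus A lost [AND]: one cut set from each child combined → 1 × 1 = 1 cut set(s).
Utility feed unavailable [AND]: one cut set from each child combined → 1 × 1 × 1 × 1 = 1 cut set(s).
Bus B unavailable [OR]: union of children's cut sets → 2 cut set(s).
Distribution tier lost [OR]: union of children's cut sets → 5 cut set(s).
Generator path lost [OR]: union of children's cut sets → 4 cut set(s).
UPS chain 2 down [OR]: union of children's cut sets → 5 cut set(s).
Bus A 2 unavailable [OR]: union of children's cut sets → 6 cut set(s).
Data center power outage [OR]: union of children's cut sets → 11 cut set(s).

11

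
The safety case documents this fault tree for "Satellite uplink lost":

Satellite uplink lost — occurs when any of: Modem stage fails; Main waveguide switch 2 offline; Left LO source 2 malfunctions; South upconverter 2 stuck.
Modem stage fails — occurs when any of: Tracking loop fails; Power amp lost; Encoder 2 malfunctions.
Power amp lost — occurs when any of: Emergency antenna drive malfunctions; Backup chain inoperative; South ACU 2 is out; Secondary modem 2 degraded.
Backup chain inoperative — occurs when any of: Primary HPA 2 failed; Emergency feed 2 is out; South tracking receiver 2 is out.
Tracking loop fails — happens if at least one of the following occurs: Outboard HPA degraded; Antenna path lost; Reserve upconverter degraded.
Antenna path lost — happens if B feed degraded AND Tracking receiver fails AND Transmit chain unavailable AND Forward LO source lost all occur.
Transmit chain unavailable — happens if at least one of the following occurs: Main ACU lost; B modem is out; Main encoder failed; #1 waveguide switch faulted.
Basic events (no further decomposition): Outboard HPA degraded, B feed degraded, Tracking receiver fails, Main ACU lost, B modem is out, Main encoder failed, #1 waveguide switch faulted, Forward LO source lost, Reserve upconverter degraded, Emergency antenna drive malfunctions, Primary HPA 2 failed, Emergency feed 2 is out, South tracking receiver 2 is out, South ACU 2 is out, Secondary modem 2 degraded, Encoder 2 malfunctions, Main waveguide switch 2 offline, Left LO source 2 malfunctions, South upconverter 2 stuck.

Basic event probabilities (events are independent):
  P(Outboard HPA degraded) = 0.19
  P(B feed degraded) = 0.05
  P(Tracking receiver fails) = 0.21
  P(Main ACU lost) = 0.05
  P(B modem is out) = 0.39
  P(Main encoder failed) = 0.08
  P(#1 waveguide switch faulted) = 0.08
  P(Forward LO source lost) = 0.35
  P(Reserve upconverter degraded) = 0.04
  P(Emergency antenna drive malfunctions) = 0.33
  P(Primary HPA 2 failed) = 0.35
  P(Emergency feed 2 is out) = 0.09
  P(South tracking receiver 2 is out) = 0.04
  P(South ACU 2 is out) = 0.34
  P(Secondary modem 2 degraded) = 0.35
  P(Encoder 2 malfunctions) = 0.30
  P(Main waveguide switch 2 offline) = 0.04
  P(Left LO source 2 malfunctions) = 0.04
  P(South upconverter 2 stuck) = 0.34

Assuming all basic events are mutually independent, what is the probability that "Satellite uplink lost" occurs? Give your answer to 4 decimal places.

0.9461

P(Transmit chain unavailable) [OR] = 1 − (1−0.05) × (1−0.39) × (1−0.08) × (1−0.08) = 0.509511
P(Antenna path lost) [AND] = 0.05 × 0.21 × 0.509511 × 0.35 = 0.001872
P(Tracking loop fails) [OR] = 1 − (1−0.19) × (1−0.001872) × (1−0.04) = 0.223856
P(Backup chain inoperative) [OR] = 1 − (1−0.35) × (1−0.09) × (1−0.04) = 0.432160
P(Power amp lost) [OR] = 1 − (1−0.33) × (1−0.432160) × (1−0.34) × (1−0.35) = 0.836786
P(Modem stage fails) [OR] = 1 − (1−0.223856) × (1−0.836786) × (1−0.30) = 0.911326
P(Satellite uplink lost) [OR] = 1 − (1−0.911326) × (1−0.04) × (1−0.04) × (1−0.34) = 0.946064
Rounded to 4 decimal places: P(Satellite uplink lost) ≈ 0.9461.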